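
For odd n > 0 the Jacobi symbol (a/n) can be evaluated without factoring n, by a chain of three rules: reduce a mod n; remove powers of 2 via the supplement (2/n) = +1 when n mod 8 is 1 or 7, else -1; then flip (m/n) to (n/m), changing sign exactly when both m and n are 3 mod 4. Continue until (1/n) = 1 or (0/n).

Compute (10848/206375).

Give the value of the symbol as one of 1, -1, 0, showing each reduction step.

-1

factor out 2^5: 10848 = 2^5·339; with 206375 mod 8 = 7, (2/206375) = +1; sign now +1; continue with (339/206375)
flip (339/206375) -> (206375/339): both odd, 339 mod 4 = 3, 206375 mod 4 = 3, so the flip contributes -1; sign now -1
(206375/339): 206375 mod 339 = 263, so (206375/339) = (263/339)
flip (263/339) -> (339/263): both odd, 263 mod 4 = 3, 339 mod 4 = 3, so the flip contributes -1; sign now +1
(339/263): 339 mod 263 = 76, so (339/263) = (76/263)
factor out 2^2: 76 = 2^2·19; with 263 mod 8 = 7, (2/263) = +1; sign now +1; continue with (19/263)
flip (19/263) -> (263/19): both odd, 19 mod 4 = 3, 263 mod 4 = 3, so the flip contributes -1; sign now -1
(263/19): 263 mod 19 = 16, so (263/19) = (16/19)
factor out 2^4: 16 = 2^4·1; with 19 mod 8 = 3, (2/19) = -1; sign now -1; continue with (1/19)
reached (1/19) = 1, so the symbol is -1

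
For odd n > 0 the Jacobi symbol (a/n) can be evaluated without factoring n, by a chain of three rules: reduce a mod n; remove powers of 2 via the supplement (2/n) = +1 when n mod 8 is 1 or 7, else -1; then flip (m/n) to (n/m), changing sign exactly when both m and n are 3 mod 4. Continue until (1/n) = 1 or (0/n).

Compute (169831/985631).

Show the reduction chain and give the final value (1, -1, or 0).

1

flip (169831/985631) -> (985631/169831): both odd, 169831 mod 4 = 3, 985631 mod 4 = 3, so the flip contributes -1; sign now -1
(985631/169831): 985631 mod 169831 = 136476, so (985631/169831) = (136476/169831)
factor out 2^2: 136476 = 2^2·34119; with 169831 mod 8 = 7, (2/169831) = +1; sign now -1; continue with (34119/169831)
flip (34119/169831) -> (169831/34119): both odd, 34119 mod 4 = 3, 169831 mod 4 = 3, so the flip contributes -1; sign now +1
(169831/34119): 169831 mod 34119 = 33355, so (169831/34119) = (33355/34119)
flip (33355/34119) -> (34119/33355): both odd, 33355 mod 4 = 3, 34119 mod 4 = 3, so the flip contributes -1; sign now -1
(34119/33355): 34119 mod 33355 = 764, so (34119/33355) = (764/33355)
factor out 2^2: 764 = 2^2·191; with 33355 mod 8 = 3, (2/33355) = -1; sign now -1; continue with (191/33355)
flip (191/33355) -> (33355/191): both odd, 191 mod 4 = 3, 33355 mod 4 = 3, so the flip contributes -1; sign now +1
(33355/191): 33355 mod 191 = 121, so (33355/191) = (121/191)
flip (121/191) -> (191/121): both odd, 121 mod 4 = 1, 191 mod 4 = 3, so the flip contributes +1; sign now +1
(191/121): 191 mod 121 = 70, so (191/121) = (70/121)
factor out 2^1: 70 = 2^1·35; with 121 mod 8 = 1, (2/121) = +1; sign now +1; continue with (35/121)
flip (35/121) -> (121/35): both odd, 35 mod 4 = 3, 121 mod 4 = 1, so the flip contributes +1; sign now +1
(121/35): 121 mod 35 = 16, so (121/35) = (16/35)
factor out 2^4: 16 = 2^4·1; with 35 mod 8 = 3, (2/35) = -1; sign now +1; continue with (1/35)
reached (1/35) = 1, so the symbol is +1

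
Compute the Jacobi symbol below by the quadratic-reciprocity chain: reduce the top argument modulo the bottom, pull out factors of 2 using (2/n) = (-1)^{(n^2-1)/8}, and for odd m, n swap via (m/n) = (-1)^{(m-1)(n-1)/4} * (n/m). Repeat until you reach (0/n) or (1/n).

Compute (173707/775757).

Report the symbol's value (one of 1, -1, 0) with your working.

1

reciprocity: (173707/775757) = +1·(775757/173707) since 173707 mod 4 = 3, 775757 mod 4 = 1; sign now +1
(775757/173707) = (80929/173707)   [reduce mod 173707]
reciprocity: (80929/173707) = +1·(173707/80929) since 80929 mod 4 = 1, 173707 mod 4 = 3; sign now +1
(173707/80929) = (11849/80929)   [reduce mod 80929]
reciprocity: (11849/80929) = +1·(80929/11849) since 11849 mod 4 = 1, 80929 mod 4 = 1; sign now +1
(80929/11849) = (9835/11849)   [reduce mod 11849]
reciprocity: (9835/11849) = +1·(11849/9835) since 9835 mod 4 = 3, 11849 mod 4 = 1; sign now +1
(11849/9835) = (2014/9835)   [reduce mod 9835]
2014 = 2^1·1007; (2/9835) = -1 since 9835 mod 8 = 3, so (2014/9835) = (-1)^1·(1007/9835); sign now -1
reciprocity: (1007/9835) = -1·(9835/1007) since 1007 mod 4 = 3, 9835 mod 4 = 3; sign now +1
(9835/1007) = (772/1007)   [reduce mod 1007]
772 = 2^2·193; (2/1007) = +1 since 1007 mod 8 = 7, so (772/1007) = (+1)^2·(193/1007); sign now +1
reciprocity: (193/1007) = +1·(1007/193) since 193 mod 4 = 1, 1007 mod 4 = 3; sign now +1
(1007/193) = (42/193)   [reduce mod 193]
42 = 2^1·21; (2/193) = +1 since 193 mod 8 = 1, so (42/193) = (+1)^1·(21/193); sign now +1
reciprocity: (21/193) = +1·(193/21) since 21 mod 4 = 1, 193 mod 4 = 1; sign now +1
(193/21) = (4/21)   [reduce mod 21]
4 = 2^2·1; (2/21) = -1 since 21 mod 8 = 5, so (4/21) = (-1)^2·(1/21); sign now +1
(1/21) = 1; final value = sign = +1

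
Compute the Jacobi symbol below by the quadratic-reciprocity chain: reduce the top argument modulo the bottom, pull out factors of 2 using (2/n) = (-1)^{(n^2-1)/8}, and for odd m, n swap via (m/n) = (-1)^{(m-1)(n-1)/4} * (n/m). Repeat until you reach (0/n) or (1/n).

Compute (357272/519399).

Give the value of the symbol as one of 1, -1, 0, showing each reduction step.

1

357272 = 2^3·44659; (2/519399) = +1 since 519399 mod 8 = 7, so (357272/519399) = (+1)^3·(44659/519399); sign now +1
reciprocity: (44659/519399) = -1·(519399/44659) since 44659 mod 4 = 3, 519399 mod 4 = 3; sign now -1
(519399/44659) = (28150/44659)   [reduce mod 44659]
28150 = 2^1·14075; (2/44659) = -1 since 44659 mod 8 = 3, so (28150/44659) = (-1)^1·(14075/44659); sign now +1
reciprocity: (14075/44659) = -1·(44659/14075) since 14075 mod 4 = 3, 44659 mod 4 = 3; sign now -1
(44659/14075) = (2434/14075)   [reduce mod 14075]
2434 = 2^1·1217; (2/14075) = -1 since 14075 mod 8 = 3, so (2434/14075) = (-1)^1·(1217/14075); sign now +1
reciprocity: (1217/14075) = +1·(14075/1217) since 1217 mod 4 = 1, 14075 mod 4 = 3; sign now +1
(14075/1217) = (688/1217)   [reduce mod 1217]
688 = 2^4·43; (2/1217) = +1 since 1217 mod 8 = 1, so (688/1217) = (+1)^4·(43/1217); sign now +1
reciprocity: (43/1217) = +1·(1217/43) since 43 mod 4 = 3, 1217 mod 4 = 1; sign now +1
(1217/43) = (13/43)   [reduce mod 43]
reciprocity: (13/43) = +1·(43/13) since 13 mod 4 = 1, 43 mod 4 = 3; sign now +1
(43/13) = (4/13)   [reduce mod 13]
4 = 2^2·1; (2/13) = -1 since 13 mod 8 = 5, so (4/13) = (-1)^2·(1/13); sign now +1
(1/13) = 1; final value = sign = +1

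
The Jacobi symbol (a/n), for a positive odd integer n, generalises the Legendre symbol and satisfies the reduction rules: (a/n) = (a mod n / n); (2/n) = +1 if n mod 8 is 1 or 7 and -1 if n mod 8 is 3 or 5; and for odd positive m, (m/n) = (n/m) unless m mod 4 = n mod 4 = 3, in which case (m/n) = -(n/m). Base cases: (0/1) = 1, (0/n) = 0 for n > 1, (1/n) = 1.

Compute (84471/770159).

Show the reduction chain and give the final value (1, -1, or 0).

reciprocity: (84471/770159) = -1·(770159/84471) since 84471 mod 4 = 3, 770159 mod 4 = 3; sign now -1
(770159/84471) = (9920/84471)   [reduce mod 84471]
9920 = 2^6·155; (2/84471) = +1 since 84471 mod 8 = 7, so (9920/84471) = (+1)^6·(155/84471); sign now -1
reciprocity: (155/84471) = -1·(84471/155) since 155 mod 4 = 3, 84471 mod 4 = 3; sign now +1
(84471/155) = (151/155)   [reduce mod 155]
reciprocity: (151/155) = -1·(155/151) since 151 mod 4 = 3, 155 mod 4 = 3; sign now -1
(155/151) = (4/151)   [reduce mod 151]
4 = 2^2·1; (2/151) = +1 since 151 mod 8 = 7, so (4/151) = (+1)^2·(1/151); sign now -1
(1/151) = 1; final value = sign = -1

-1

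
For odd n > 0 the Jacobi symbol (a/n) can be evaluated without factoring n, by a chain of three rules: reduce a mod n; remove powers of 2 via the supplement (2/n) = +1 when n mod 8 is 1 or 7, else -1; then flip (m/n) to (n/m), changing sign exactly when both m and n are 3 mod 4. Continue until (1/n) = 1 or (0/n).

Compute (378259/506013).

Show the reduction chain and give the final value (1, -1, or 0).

flip (378259/506013) -> (506013/378259): both odd, 378259 mod 4 = 3, 506013 mod 4 = 1, so the flip contributes +1; sign now +1
(506013/378259): 506013 mod 378259 = 127754, so (506013/378259) = (127754/378259)
factor out 2^1: 127754 = 2^1·63877; with 378259 mod 8 = 3, (2/378259) = -1; sign now -1; continue with (63877/378259)
flip (63877/378259) -> (378259/63877): both odd, 63877 mod 4 = 1, 378259 mod 4 = 3, so the flip contributes +1; sign now -1
(378259/63877): 378259 mod 63877 = 58874, so (378259/63877) = (58874/63877)
factor out 2^1: 58874 = 2^1·29437; with 63877 mod 8 = 5, (2/63877) = -1; sign now +1; continue with (29437/63877)
flip (29437/63877) -> (63877/29437): both odd, 29437 mod 4 = 1, 63877 mod 4 = 1, so the flip contributes +1; sign now +1
(63877/29437): 63877 mod 29437 = 5003, so (63877/29437) = (5003/29437)
flip (5003/29437) -> (29437/5003): both odd, 5003 mod 4 = 3, 29437 mod 4 = 1, so the flip contributes +1; sign now +1
(29437/5003): 29437 mod 5003 = 4422, so (29437/5003) = (4422/5003)
factor out 2^1: 4422 = 2^1·2211; with 5003 mod 8 = 3, (2/5003) = -1; sign now -1; continue with (2211/5003)
flip (2211/5003) -> (5003/2211): both odd, 2211 mod 4 = 3, 5003 mod 4 = 3, so the flip contributes -1; sign now +1
(5003/2211): 5003 mod 2211 = 581, so (5003/2211) = (581/2211)
flip (581/2211) -> (2211/581): both odd, 581 mod 4 = 1, 2211 mod 4 = 3, so the flip contributes +1; sign now +1
(2211/581): 2211 mod 581 = 468, so (2211/581) = (468/581)
factor out 2^2: 468 = 2^2·117; with 581 mod 8 = 5, (2/581) = -1; sign now +1; continue with (117/581)
flip (117/581) -> (581/117): both odd, 117 mod 4 = 1, 581 mod 4 = 1, so the flip contributes +1; sign now +1
(581/117): 581 mod 117 = 113, so (581/117) = (113/117)
flip (113/117) -> (117/113): both odd, 113 mod 4 = 1, 117 mod 4 = 1, so the flip contributes +1; sign now +1
(117/113): 117 mod 113 = 4, so (117/113) = (4/113)
factor out 2^2: 4 = 2^2·1; with 113 mod 8 = 1, (2/113) = +1; sign now +1; continue with (1/113)
reached (1/113) = 1, so the symbol is +1

1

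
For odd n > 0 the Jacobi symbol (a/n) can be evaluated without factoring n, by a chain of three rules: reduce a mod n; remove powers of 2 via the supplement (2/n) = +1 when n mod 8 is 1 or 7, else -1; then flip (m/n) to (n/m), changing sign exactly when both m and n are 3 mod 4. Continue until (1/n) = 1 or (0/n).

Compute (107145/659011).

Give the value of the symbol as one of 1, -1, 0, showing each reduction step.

1

reciprocity: (107145/659011) = +1·(659011/107145) since 107145 mod 4 = 1, 659011 mod 4 = 3; sign now +1
(659011/107145) = (16141/107145)   [reduce mod 107145]
reciprocity: (16141/107145) = +1·(107145/16141) since 16141 mod 4 = 1, 107145 mod 4 = 1; sign now +1
(107145/16141) = (10299/16141)   [reduce mod 16141]
reciprocity: (10299/16141) = +1·(16141/10299) since 10299 mod 4 = 3, 16141 mod 4 = 1; sign now +1
(16141/10299) = (5842/10299)   [reduce mod 10299]
5842 = 2^1·2921; (2/10299) = -1 since 10299 mod 8 = 3, so (5842/10299) = (-1)^1·(2921/10299); sign now -1
reciprocity: (2921/10299) = +1·(10299/2921) since 2921 mod 4 = 1, 10299 mod 4 = 3; sign now -1
(10299/2921) = (1536/2921)   [reduce mod 2921]
1536 = 2^9·3; (2/2921) = +1 since 2921 mod 8 = 1, so (1536/2921) = (+1)^9·(3/2921); sign now -1
reciprocity: (3/2921) = +1·(2921/3) since 3 mod 4 = 3, 2921 mod 4 = 1; sign now -1
(2921/3) = (2/3)   [reduce mod 3]
2 = 2^1·1; (2/3) = -1 since 3 mod 8 = 3, so (2/3) = (-1)^1·(1/3); sign now +1
(1/3) = 1; final value = sign = +1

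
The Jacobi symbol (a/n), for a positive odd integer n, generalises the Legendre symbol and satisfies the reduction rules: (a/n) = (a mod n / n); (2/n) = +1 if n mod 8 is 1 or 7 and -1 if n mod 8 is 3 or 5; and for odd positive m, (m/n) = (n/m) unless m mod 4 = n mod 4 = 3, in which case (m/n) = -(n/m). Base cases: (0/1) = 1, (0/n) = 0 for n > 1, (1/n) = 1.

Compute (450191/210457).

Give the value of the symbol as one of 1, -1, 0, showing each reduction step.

(450191/210457) = (29277/210457)   [reduce mod 210457]
reciprocity: (29277/210457) = +1·(210457/29277) since 29277 mod 4 = 1, 210457 mod 4 = 1; sign now +1
(210457/29277) = (5518/29277)   [reduce mod 29277]
5518 = 2^1·2759; (2/29277) = -1 since 29277 mod 8 = 5, so (5518/29277) = (-1)^1·(2759/29277); sign now -1
reciprocity: (2759/29277) = +1·(29277/2759) since 2759 mod 4 = 3, 29277 mod 4 = 1; sign now -1
(29277/2759) = (1687/2759)   [reduce mod 2759]
reciprocity: (1687/2759) = -1·(2759/1687) since 1687 mod 4 = 3, 2759 mod 4 = 3; sign now +1
(2759/1687) = (1072/1687)   [reduce mod 1687]
1072 = 2^4·67; (2/1687) = +1 since 1687 mod 8 = 7, so (1072/1687) = (+1)^4·(67/1687); sign now +1
reciprocity: (67/1687) = -1·(1687/67) since 67 mod 4 = 3, 1687 mod 4 = 3; sign now -1
(1687/67) = (12/67)   [reduce mod 67]
12 = 2^2·3; (2/67) = -1 since 67 mod 8 = 3, so (12/67) = (-1)^2·(3/67); sign now -1
reciprocity: (3/67) = -1·(67/3) since 3 mod 4 = 3, 67 mod 4 = 3; sign now +1
(67/3) = (1/3)   [reduce mod 3]
(1/3) = 1; final value = sign = +1

1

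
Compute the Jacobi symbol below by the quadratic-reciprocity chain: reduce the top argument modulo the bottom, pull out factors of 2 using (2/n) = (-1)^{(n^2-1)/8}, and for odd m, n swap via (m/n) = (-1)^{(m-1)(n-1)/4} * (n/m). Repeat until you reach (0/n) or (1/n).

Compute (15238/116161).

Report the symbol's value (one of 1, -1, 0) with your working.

1

15238 = 2^1·7619; (2/116161) = +1 since 116161 mod 8 = 1, so (15238/116161) = (+1)^1·(7619/116161); sign now +1
reciprocity: (7619/116161) = +1·(116161/7619) since 7619 mod 4 = 3, 116161 mod 4 = 1; sign now +1
(116161/7619) = (1876/7619)   [reduce mod 7619]
1876 = 2^2·469; (2/7619) = -1 since 7619 mod 8 = 3, so (1876/7619) = (-1)^2·(469/7619); sign now +1
reciprocity: (469/7619) = +1·(7619/469) since 469 mod 4 = 1, 7619 mod 4 = 3; sign now +1
(7619/469) = (115/469)   [reduce mod 469]
reciprocity: (115/469) = +1·(469/115) since 115 mod 4 = 3, 469 mod 4 = 1; sign now +1
(469/115) = (9/115)   [reduce mod 115]
reciprocity: (9/115) = +1·(115/9) since 9 mod 4 = 1, 115 mod 4 = 3; sign now +1
(115/9) = (7/9)   [reduce mod 9]
reciprocity: (7/9) = +1·(9/7) since 7 mod 4 = 3, 9 mod 4 = 1; sign now +1
(9/7) = (2/7)   [reduce mod 7]
2 = 2^1·1; (2/7) = +1 since 7 mod 8 = 7, so (2/7) = (+1)^1·(1/7); sign now +1
(1/7) = 1; final value = sign = +1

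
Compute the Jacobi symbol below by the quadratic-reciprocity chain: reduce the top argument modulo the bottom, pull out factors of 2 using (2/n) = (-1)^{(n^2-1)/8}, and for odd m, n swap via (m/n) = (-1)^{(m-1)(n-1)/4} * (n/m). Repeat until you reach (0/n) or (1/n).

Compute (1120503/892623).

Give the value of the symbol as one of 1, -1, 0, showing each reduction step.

(1120503/892623) = (227880/892623)   [reduce mod 892623]
227880 = 2^3·28485; (2/892623) = +1 since 892623 mod 8 = 7, so (227880/892623) = (+1)^3·(28485/892623); sign now +1
reciprocity: (28485/892623) = +1·(892623/28485) since 28485 mod 4 = 1, 892623 mod 4 = 3; sign now +1
(892623/28485) = (9588/28485)   [reduce mod 28485]
9588 = 2^2·2397; (2/28485) = -1 since 28485 mod 8 = 5, so (9588/28485) = (-1)^2·(2397/28485); sign now +1
reciprocity: (2397/28485) = +1·(28485/2397) since 2397 mod 4 = 1, 28485 mod 4 = 1; sign now +1
(28485/2397) = (2118/2397)   [reduce mod 2397]
2118 = 2^1·1059; (2/2397) = -1 since 2397 mod 8 = 5, so (2118/2397) = (-1)^1·(1059/2397); sign now -1
reciprocity: (1059/2397) = +1·(2397/1059) since 1059 mod 4 = 3, 2397 mod 4 = 1; sign now -1
(2397/1059) = (279/1059)   [reduce mod 1059]
reciprocity: (279/1059) = -1·(1059/279) since 279 mod 4 = 3, 1059 mod 4 = 3; sign now +1
(1059/279) = (222/279)   [reduce mod 279]
222 = 2^1·111; (2/279) = +1 since 279 mod 8 = 7, so (222/279) = (+1)^1·(111/279); sign now +1
reciprocity: (111/279) = -1·(279/111) since 111 mod 4 = 3, 279 mod 4 = 3; sign now -1
(279/111) = (57/111)   [reduce mod 111]
reciprocity: (57/111) = +1·(111/57) since 57 mod 4 = 1, 111 mod 4 = 3; sign now -1
(111/57) = (54/57)   [reduce mod 57]
54 = 2^1·27; (2/57) = +1 since 57 mod 8 = 1, so (54/57) = (+1)^1·(27/57); sign now -1
reciprocity: (27/57) = +1·(57/27) since 27 mod 4 = 3, 57 mod 4 = 1; sign now -1
(57/27) = (3/27)   [reduce mod 27]
reciprocity: (3/27) = -1·(27/3) since 3 mod 4 = 3, 27 mod 4 = 3; sign now +1
(27/3) = (0/3)   [reduce mod 3]
(0/3) = 0   [gcd(a, n) > 1]; final value = 0

0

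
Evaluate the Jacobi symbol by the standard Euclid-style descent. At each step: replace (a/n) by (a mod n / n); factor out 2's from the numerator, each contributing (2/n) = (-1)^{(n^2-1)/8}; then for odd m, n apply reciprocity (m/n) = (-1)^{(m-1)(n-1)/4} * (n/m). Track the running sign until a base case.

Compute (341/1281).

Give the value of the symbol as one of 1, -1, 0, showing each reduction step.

1

reciprocity: (341/1281) = +1·(1281/341) since 341 mod 4 = 1, 1281 mod 4 = 1; sign now +1
(1281/341) = (258/341)   [reduce mod 341]
258 = 2^1·129; (2/341) = -1 since 341 mod 8 = 5, so (258/341) = (-1)^1·(129/341); sign now -1
reciprocity: (129/341) = +1·(341/129) since 129 mod 4 = 1, 341 mod 4 = 1; sign now -1
(341/129) = (83/129)   [reduce mod 129]
reciprocity: (83/129) = +1·(129/83) since 83 mod 4 = 3, 129 mod 4 = 1; sign now -1
(129/83) = (46/83)   [reduce mod 83]
46 = 2^1·23; (2/83) = -1 since 83 mod 8 = 3, so (46/83) = (-1)^1·(23/83); sign now +1
reciprocity: (23/83) = -1·(83/23) since 23 mod 4 = 3, 83 mod 4 = 3; sign now -1
(83/23) = (14/23)   [reduce mod 23]
14 = 2^1·7; (2/23) = +1 since 23 mod 8 = 7, so (14/23) = (+1)^1·(7/23); sign now -1
reciprocity: (7/23) = -1·(23/7) since 7 mod 4 = 3, 23 mod 4 = 3; sign now +1
(23/7) = (2/7)   [reduce mod 7]
2 = 2^1·1; (2/7) = +1 since 7 mod 8 = 7, so (2/7) = (+1)^1·(1/7); sign now +1
(1/7) = 1; final value = sign = +1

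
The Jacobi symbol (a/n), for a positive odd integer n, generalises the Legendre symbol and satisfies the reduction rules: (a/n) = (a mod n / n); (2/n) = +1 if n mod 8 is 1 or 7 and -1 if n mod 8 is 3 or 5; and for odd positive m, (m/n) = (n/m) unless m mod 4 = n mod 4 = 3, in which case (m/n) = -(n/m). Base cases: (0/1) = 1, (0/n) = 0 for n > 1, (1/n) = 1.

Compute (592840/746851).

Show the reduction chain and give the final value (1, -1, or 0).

592840 = 2^3·74105; (2/746851) = -1 since 746851 mod 8 = 3, so (592840/746851) = (-1)^3·(74105/746851); sign now -1
reciprocity: (74105/746851) = +1·(746851/74105) since 74105 mod 4 = 1, 746851 mod 4 = 3; sign now -1
(746851/74105) = (5801/74105)   [reduce mod 74105]
reciprocity: (5801/74105) = +1·(74105/5801) since 5801 mod 4 = 1, 74105 mod 4 = 1; sign now -1
(74105/5801) = (4493/5801)   [reduce mod 5801]
reciprocity: (4493/5801) = +1·(5801/4493) since 4493 mod 4 = 1, 5801 mod 4 = 1; sign now -1
(5801/4493) = (1308/4493)   [reduce mod 4493]
1308 = 2^2·327; (2/4493) = -1 since 4493 mod 8 = 5, so (1308/4493) = (-1)^2·(327/4493); sign now -1
reciprocity: (327/4493) = +1·(4493/327) since 327 mod 4 = 3, 4493 mod 4 = 1; sign now -1
(4493/327) = (242/327)   [reduce mod 327]
242 = 2^1·121; (2/327) = +1 since 327 mod 8 = 7, so (242/327) = (+1)^1·(121/327); sign now -1
reciprocity: (121/327) = +1·(327/121) since 121 mod 4 = 1, 327 mod 4 = 3; sign now -1
(327/121) = (85/121)   [reduce mod 121]
reciprocity: (85/121) = +1·(121/85) since 85 mod 4 = 1, 121 mod 4 = 1; sign now -1
(121/85) = (36/85)   [reduce mod 85]
36 = 2^2·9; (2/85) = -1 since 85 mod 8 = 5, so (36/85) = (-1)^2·(9/85); sign now -1
reciprocity: (9/85) = +1·(85/9) since 9 mod 4 = 1, 85 mod 4 = 1; sign now -1
(85/9) = (4/9)   [reduce mod 9]
4 = 2^2·1; (2/9) = +1 since 9 mod 8 = 1, so (4/9) = (+1)^2·(1/9); sign now -1
(1/9) = 1; final value = sign = -1

-1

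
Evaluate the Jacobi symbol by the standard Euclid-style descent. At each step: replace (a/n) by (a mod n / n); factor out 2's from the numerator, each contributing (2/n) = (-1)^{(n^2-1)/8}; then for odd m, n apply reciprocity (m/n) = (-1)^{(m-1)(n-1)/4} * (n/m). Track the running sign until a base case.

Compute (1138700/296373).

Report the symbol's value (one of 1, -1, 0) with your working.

(1138700/296373): 1138700 mod 296373 = 249581, so (1138700/296373) = (249581/296373)
flip (249581/296373) -> (296373/249581): both odd, 249581 mod 4 = 1, 296373 mod 4 = 1, so the flip contributes +1; sign now +1
(296373/249581): 296373 mod 249581 = 46792, so (296373/249581) = (46792/249581)
factor out 2^3: 46792 = 2^3·5849; with 249581 mod 8 = 5, (2/249581) = -1; sign now -1; continue with (5849/249581)
flip (5849/249581) -> (249581/5849): both odd, 5849 mod 4 = 1, 249581 mod 4 = 1, so the flip contributes +1; sign now -1
(249581/5849): 249581 mod 5849 = 3923, so (249581/5849) = (3923/5849)
flip (3923/5849) -> (5849/3923): both odd, 3923 mod 4 = 3, 5849 mod 4 = 1, so the flip contributes +1; sign now -1
(5849/3923): 5849 mod 3923 = 1926, so (5849/3923) = (1926/3923)
factor out 2^1: 1926 = 2^1·963; with 3923 mod 8 = 3, (2/3923) = -1; sign now +1; continue with (963/3923)
flip (963/3923) -> (3923/963): both odd, 963 mod 4 = 3, 3923 mod 4 = 3, so the flip contributes -1; sign now -1
(3923/963): 3923 mod 963 = 71, so (3923/963) = (71/963)
flip (71/963) -> (963/71): both odd, 71 mod 4 = 3, 963 mod 4 = 3, so the flip contributes -1; sign now +1
(963/71): 963 mod 71 = 40, so (963/71) = (40/71)
factor out 2^3: 40 = 2^3·5; with 71 mod 8 = 7, (2/71) = +1; sign now +1; continue with (5/71)
flip (5/71) -> (71/5): both odd, 5 mod 4 = 1, 71 mod 4 = 3, so the flip contributes +1; sign now +1
(71/5): 71 mod 5 = 1, so (71/5) = (1/5)
reached (1/5) = 1, so the symbol is +1

1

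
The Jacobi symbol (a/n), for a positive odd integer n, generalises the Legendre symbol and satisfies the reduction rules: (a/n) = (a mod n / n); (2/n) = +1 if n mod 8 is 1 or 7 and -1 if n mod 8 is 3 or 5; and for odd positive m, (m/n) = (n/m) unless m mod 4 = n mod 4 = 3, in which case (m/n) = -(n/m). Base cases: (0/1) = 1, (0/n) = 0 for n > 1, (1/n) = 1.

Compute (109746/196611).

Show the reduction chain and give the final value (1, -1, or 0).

109746 = 2^1·54873; (2/196611) = -1 since 196611 mod 8 = 3, so (109746/196611) = (-1)^1·(54873/196611); sign now -1
reciprocity: (54873/196611) = +1·(196611/54873) since 54873 mod 4 = 1, 196611 mod 4 = 3; sign now -1
(196611/54873) = (31992/54873)   [reduce mod 54873]
31992 = 2^3·3999; (2/54873) = +1 since 54873 mod 8 = 1, so (31992/54873) = (+1)^3·(3999/54873); sign now -1
reciprocity: (3999/54873) = +1·(54873/3999) since 3999 mod 4 = 3, 54873 mod 4 = 1; sign now -1
(54873/3999) = (2886/3999)   [reduce mod 3999]
2886 = 2^1·1443; (2/3999) = +1 since 3999 mod 8 = 7, so (2886/3999) = (+1)^1·(1443/3999); sign now -1
reciprocity: (1443/3999) = -1·(3999/1443) since 1443 mod 4 = 3, 3999 mod 4 = 3; sign now +1
(3999/1443) = (1113/1443)   [reduce mod 1443]
reciprocity: (1113/1443) = +1·(1443/1113) since 1113 mod 4 = 1, 1443 mod 4 = 3; sign now +1
(1443/1113) = (330/1113)   [reduce mod 1113]
330 = 2^1·165; (2/1113) = +1 since 1113 mod 8 = 1, so (330/1113) = (+1)^1·(165/1113); sign now +1
reciprocity: (165/1113) = +1·(1113/165) since 165 mod 4 = 1, 1113 mod 4 = 1; sign now +1
(1113/165) = (123/165)   [reduce mod 165]
reciprocity: (123/165) = +1·(165/123) since 123 mod 4 = 3, 165 mod 4 = 1; sign now +1
(165/123) = (42/123)   [reduce mod 123]
42 = 2^1·21; (2/123) = -1 since 123 mod 8 = 3, so (42/123) = (-1)^1·(21/123); sign now -1
reciprocity: (21/123) = +1·(123/21) since 21 mod 4 = 1, 123 mod 4 = 3; sign now -1
(123/21) = (18/21)   [reduce mod 21]
18 = 2^1·9; (2/21) = -1 since 21 mod 8 = 5, so (18/21) = (-1)^1·(9/21); sign now +1
reciprocity: (9/21) = +1·(21/9) since 9 mod 4 = 1, 21 mod 4 = 1; sign now +1
(21/9) = (3/9)   [reduce mod 9]
reciprocity: (3/9) = +1·(9/3) since 3 mod 4 = 3, 9 mod 4 = 1; sign now +1
(9/3) = (0/3)   [reduce mod 3]
(0/3) = 0   [gcd(a, n) > 1]; final value = 0

0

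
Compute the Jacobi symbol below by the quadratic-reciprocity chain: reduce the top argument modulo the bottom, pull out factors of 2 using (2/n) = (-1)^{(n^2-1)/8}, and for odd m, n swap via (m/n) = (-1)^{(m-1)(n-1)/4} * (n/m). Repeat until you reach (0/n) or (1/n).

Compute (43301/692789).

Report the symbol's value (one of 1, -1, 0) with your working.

-1

flip (43301/692789) -> (692789/43301): both odd, 43301 mod 4 = 1, 692789 mod 4 = 1, so the flip contributes +1; sign now +1
(692789/43301): 692789 mod 43301 = 43274, so (692789/43301) = (43274/43301)
factor out 2^1: 43274 = 2^1·21637; with 43301 mod 8 = 5, (2/43301) = -1; sign now -1; continue with (21637/43301)
flip (21637/43301) -> (43301/21637): both odd, 21637 mod 4 = 1, 43301 mod 4 = 1, so the flip contributes +1; sign now -1
(43301/21637): 43301 mod 21637 = 27, so (43301/21637) = (27/21637)
flip (27/21637) -> (21637/27): both odd, 27 mod 4 = 3, 21637 mod 4 = 1, so the flip contributes +1; sign now -1
(21637/27): 21637 mod 27 = 10, so (21637/27) = (10/27)
factor out 2^1: 10 = 2^1·5; with 27 mod 8 = 3, (2/27) = -1; sign now +1; continue with (5/27)
flip (5/27) -> (27/5): both odd, 5 mod 4 = 1, 27 mod 4 = 3, so the flip contributes +1; sign now +1
(27/5): 27 mod 5 = 2, so (27/5) = (2/5)
factor out 2^1: 2 = 2^1·1; with 5 mod 8 = 5, (2/5) = -1; sign now -1; continue with (1/5)
reached (1/5) = 1, so the symbol is -1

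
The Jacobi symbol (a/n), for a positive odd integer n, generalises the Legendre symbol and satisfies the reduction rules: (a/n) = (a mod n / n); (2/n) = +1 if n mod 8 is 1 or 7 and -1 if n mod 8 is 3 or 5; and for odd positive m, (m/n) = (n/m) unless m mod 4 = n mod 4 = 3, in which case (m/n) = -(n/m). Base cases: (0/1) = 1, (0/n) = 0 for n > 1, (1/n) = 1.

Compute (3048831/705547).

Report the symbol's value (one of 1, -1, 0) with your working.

(3048831/705547) = (226643/705547)   [reduce mod 705547]
reciprocity: (226643/705547) = -1·(705547/226643) since 226643 mod 4 = 3, 705547 mod 4 = 3; sign now -1
(705547/226643) = (25618/226643)   [reduce mod 226643]
25618 = 2^1·12809; (2/226643) = -1 since 226643 mod 8 = 3, so (25618/226643) = (-1)^1·(12809/226643); sign now +1
reciprocity: (12809/226643) = +1·(226643/12809) since 12809 mod 4 = 1, 226643 mod 4 = 3; sign now +1
(226643/12809) = (8890/12809)   [reduce mod 12809]
8890 = 2^1·4445; (2/12809) = +1 since 12809 mod 8 = 1, so (8890/12809) = (+1)^1·(4445/12809); sign now +1
reciprocity: (4445/12809) = +1·(12809/4445) since 4445 mod 4 = 1, 12809 mod 4 = 1; sign now +1
(12809/4445) = (3919/4445)   [reduce mod 4445]
reciprocity: (3919/4445) = +1·(4445/3919) since 3919 mod 4 = 3, 4445 mod 4 = 1; sign now +1
(4445/3919) = (526/3919)   [reduce mod 3919]
526 = 2^1·263; (2/3919) = +1 since 3919 mod 8 = 7, so (526/3919) = (+1)^1·(263/3919); sign now +1
reciprocity: (263/3919) = -1·(3919/263) since 263 mod 4 = 3, 3919 mod 4 = 3; sign now -1
(3919/263) = (237/263)   [reduce mod 263]
reciprocity: (237/263) = +1·(263/237) since 237 mod 4 = 1, 263 mod 4 = 3; sign now -1
(263/237) = (26/237)   [reduce mod 237]
26 = 2^1·13; (2/237) = -1 since 237 mod 8 = 5, so (26/237) = (-1)^1·(13/237); sign now +1
reciprocity: (13/237) = +1·(237/13) since 13 mod 4 = 1, 237 mod 4 = 1; sign now +1
(237/13) = (3/13)   [reduce mod 13]
reciprocity: (3/13) = +1·(13/3) since 3 mod 4 = 3, 13 mod 4 = 1; sign now +1
(13/3) = (1/3)   [reduce mod 3]
(1/3) = 1; final value = sign = +1

1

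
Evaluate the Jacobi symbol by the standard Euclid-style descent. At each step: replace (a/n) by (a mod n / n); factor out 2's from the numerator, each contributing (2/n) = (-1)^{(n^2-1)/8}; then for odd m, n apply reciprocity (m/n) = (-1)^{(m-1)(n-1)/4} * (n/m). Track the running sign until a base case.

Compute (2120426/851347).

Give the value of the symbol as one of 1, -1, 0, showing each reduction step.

0

(2120426/851347): 2120426 mod 851347 = 417732, so (2120426/851347) = (417732/851347)
factor out 2^2: 417732 = 2^2·104433; with 851347 mod 8 = 3, (2/851347) = -1; sign now +1; continue with (104433/851347)
flip (104433/851347) -> (851347/104433): both odd, 104433 mod 4 = 1, 851347 mod 4 = 3, so the flip contributes +1; sign now +1
(851347/104433): 851347 mod 104433 = 15883, so (851347/104433) = (15883/104433)
flip (15883/104433) -> (104433/15883): both odd, 15883 mod 4 = 3, 104433 mod 4 = 1, so the flip contributes +1; sign now +1
(104433/15883): 104433 mod 15883 = 9135, so (104433/15883) = (9135/15883)
flip (9135/15883) -> (15883/9135): both odd, 9135 mod 4 = 3, 15883 mod 4 = 3, so the flip contributes -1; sign now -1
(15883/9135): 15883 mod 9135 = 6748, so (15883/9135) = (6748/9135)
factor out 2^2: 6748 = 2^2·1687; with 9135 mod 8 = 7, (2/9135) = +1; sign now -1; continue with (1687/9135)
flip (1687/9135) -> (9135/1687): both odd, 1687 mod 4 = 3, 9135 mod 4 = 3, so the flip contributes -1; sign now +1
(9135/1687): 9135 mod 1687 = 700, so (9135/1687) = (700/1687)
factor out 2^2: 700 = 2^2·175; with 1687 mod 8 = 7, (2/1687) = +1; sign now +1; continue with (175/1687)
flip (175/1687) -> (1687/175): both odd, 175 mod 4 = 3, 1687 mod 4 = 3, so the flip contributes -1; sign now -1
(1687/175): 1687 mod 175 = 112, so (1687/175) = (112/175)
factor out 2^4: 112 = 2^4·7; with 175 mod 8 = 7, (2/175) = +1; sign now -1; continue with (7/175)
flip (7/175) -> (175/7): both odd, 7 mod 4 = 3, 175 mod 4 = 3, so the flip contributes -1; sign now +1
(175/7): 175 mod 7 = 0, so (175/7) = (0/7)
reached (0/7); gcd(a, n) > 1, so (0/7) = 0 and the symbol is 0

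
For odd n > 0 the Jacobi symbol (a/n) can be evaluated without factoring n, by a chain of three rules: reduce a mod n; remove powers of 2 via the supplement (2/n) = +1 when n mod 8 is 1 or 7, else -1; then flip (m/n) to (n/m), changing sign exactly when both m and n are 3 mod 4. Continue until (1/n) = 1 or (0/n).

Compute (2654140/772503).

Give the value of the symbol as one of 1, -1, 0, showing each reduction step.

1

(2654140/772503): 2654140 mod 772503 = 336631, so (2654140/772503) = (336631/772503)
flip (336631/772503) -> (772503/336631): both odd, 336631 mod 4 = 3, 772503 mod 4 = 3, so the flip contributes -1; sign now -1
(772503/336631): 772503 mod 336631 = 99241, so (772503/336631) = (99241/336631)
flip (99241/336631) -> (336631/99241): both odd, 99241 mod 4 = 1, 336631 mod 4 = 3, so the flip contributes +1; sign now -1
(336631/99241): 336631 mod 99241 = 38908, so (336631/99241) = (38908/99241)
factor out 2^2: 38908 = 2^2·9727; with 99241 mod 8 = 1, (2/99241) = +1; sign now -1; continue with (9727/99241)
flip (9727/99241) -> (99241/9727): both odd, 9727 mod 4 = 3, 99241 mod 4 = 1, so the flip contributes +1; sign now -1
(99241/9727): 99241 mod 9727 = 1971, so (99241/9727) = (1971/9727)
flip (1971/9727) -> (9727/1971): both odd, 1971 mod 4 = 3, 9727 mod 4 = 3, so the flip contributes -1; sign now +1
(9727/1971): 9727 mod 1971 = 1843, so (9727/1971) = (1843/1971)
flip (1843/1971) -> (1971/1843): both odd, 1843 mod 4 = 3, 1971 mod 4 = 3, so the flip contributes -1; sign now -1
(1971/1843): 1971 mod 1843 = 128, so (1971/1843) = (128/1843)
factor out 2^7: 128 = 2^7·1; with 1843 mod 8 = 3, (2/1843) = -1; sign now +1; continue with (1/1843)
reached (1/1843) = 1, so the symbol is +1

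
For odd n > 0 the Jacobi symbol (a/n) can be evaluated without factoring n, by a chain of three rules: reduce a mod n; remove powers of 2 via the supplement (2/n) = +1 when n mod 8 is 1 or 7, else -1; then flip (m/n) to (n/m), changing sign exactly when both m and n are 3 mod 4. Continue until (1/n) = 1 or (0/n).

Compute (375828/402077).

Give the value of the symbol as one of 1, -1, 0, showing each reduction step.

factor out 2^2: 375828 = 2^2·93957; with 402077 mod 8 = 5, (2/402077) = -1; sign now +1; continue with (93957/402077)
flip (93957/402077) -> (402077/93957): both odd, 93957 mod 4 = 1, 402077 mod 4 = 1, so the flip contributes +1; sign now +1
(402077/93957): 402077 mod 93957 = 26249, so (402077/93957) = (26249/93957)
flip (26249/93957) -> (93957/26249): both odd, 26249 mod 4 = 1, 93957 mod 4 = 1, so the flip contributes +1; sign now +1
(93957/26249): 93957 mod 26249 = 15210, so (93957/26249) = (15210/26249)
factor out 2^1: 15210 = 2^1·7605; with 26249 mod 8 = 1, (2/26249) = +1; sign now +1; continue with (7605/26249)
flip (7605/26249) -> (26249/7605): both odd, 7605 mod 4 = 1, 26249 mod 4 = 1, so the flip contributes +1; sign now +1
(26249/7605): 26249 mod 7605 = 3434, so (26249/7605) = (3434/7605)
factor out 2^1: 3434 = 2^1·1717; with 7605 mod 8 = 5, (2/7605) = -1; sign now -1; continue with (1717/7605)
flip (1717/7605) -> (7605/1717): both odd, 1717 mod 4 = 1, 7605 mod 4 = 1, so the flip contributes +1; sign now -1
(7605/1717): 7605 mod 1717 = 737, so (7605/1717) = (737/1717)
flip (737/1717) -> (1717/737): both odd, 737 mod 4 = 1, 1717 mod 4 = 1, so the flip contributes +1; sign now -1
(1717/737): 1717 mod 737 = 243, so (1717/737) = (243/737)
flip (243/737) -> (737/243): both odd, 243 mod 4 = 3, 737 mod 4 = 1, so the flip contributes +1; sign now -1
(737/243): 737 mod 243 = 8, so (737/243) = (8/243)
factor out 2^3: 8 = 2^3·1; with 243 mod 8 = 3, (2/243) = -1; sign now +1; continue with (1/243)
reached (1/243) = 1, so the symbol is +1

1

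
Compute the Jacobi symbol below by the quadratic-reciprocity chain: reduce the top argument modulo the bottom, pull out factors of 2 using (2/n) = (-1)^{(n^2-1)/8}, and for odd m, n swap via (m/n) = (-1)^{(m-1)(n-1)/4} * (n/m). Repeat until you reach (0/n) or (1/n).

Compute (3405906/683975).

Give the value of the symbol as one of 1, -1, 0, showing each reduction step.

1

(3405906/683975) = (670006/683975)   [reduce mod 683975]
670006 = 2^1·335003; (2/683975) = +1 since 683975 mod 8 = 7, so (670006/683975) = (+1)^1·(335003/683975); sign now +1
reciprocity: (335003/683975) = -1·(683975/335003) since 335003 mod 4 = 3, 683975 mod 4 = 3; sign now -1
(683975/335003) = (13969/335003)   [reduce mod 335003]
reciprocity: (13969/335003) = +1·(335003/13969) since 13969 mod 4 = 1, 335003 mod 4 = 3; sign now -1
(335003/13969) = (13716/13969)   [reduce mod 13969]
13716 = 2^2·3429; (2/13969) = +1 since 13969 mod 8 = 1, so (13716/13969) = (+1)^2·(3429/13969); sign now -1
reciprocity: (3429/13969) = +1·(13969/3429) since 3429 mod 4 = 1, 13969 mod 4 = 1; sign now -1
(13969/3429) = (253/3429)   [reduce mod 3429]
reciprocity: (253/3429) = +1·(3429/253) since 253 mod 4 = 1, 3429 mod 4 = 1; sign now -1
(3429/253) = (140/253)   [reduce mod 253]
140 = 2^2·35; (2/253) = -1 since 253 mod 8 = 5, so (140/253) = (-1)^2·(35/253); sign now -1
reciprocity: (35/253) = +1·(253/35) since 35 mod 4 = 3, 253 mod 4 = 1; sign now -1
(253/35) = (8/35)   [reduce mod 35]
8 = 2^3·1; (2/35) = -1 since 35 mod 8 = 3, so (8/35) = (-1)^3·(1/35); sign now +1
(1/35) = 1; final value = sign = +1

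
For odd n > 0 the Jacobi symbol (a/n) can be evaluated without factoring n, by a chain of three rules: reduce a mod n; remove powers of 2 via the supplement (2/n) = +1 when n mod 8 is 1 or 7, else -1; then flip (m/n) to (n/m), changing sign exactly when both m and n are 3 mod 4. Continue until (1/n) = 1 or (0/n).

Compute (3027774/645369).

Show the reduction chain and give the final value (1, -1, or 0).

(3027774/645369) = (446298/645369)   [reduce mod 645369]
446298 = 2^1·223149; (2/645369) = +1 since 645369 mod 8 = 1, so (446298/645369) = (+1)^1·(223149/645369); sign now +1
reciprocity: (223149/645369) = +1·(645369/223149) since 223149 mod 4 = 1, 645369 mod 4 = 1; sign now +1
(645369/223149) = (199071/223149)   [reduce mod 223149]
reciprocity: (199071/223149) = +1·(223149/199071) since 199071 mod 4 = 3, 223149 mod 4 = 1; sign now +1
(223149/199071) = (24078/199071)   [reduce mod 199071]
24078 = 2^1·12039; (2/199071) = +1 since 199071 mod 8 = 7, so (24078/199071) = (+1)^1·(12039/199071); sign now +1
reciprocity: (12039/199071) = -1·(199071/12039) since 12039 mod 4 = 3, 199071 mod 4 = 3; sign now -1
(199071/12039) = (6447/12039)   [reduce mod 12039]
reciprocity: (6447/12039) = -1·(12039/6447) since 6447 mod 4 = 3, 12039 mod 4 = 3; sign now +1
(12039/6447) = (5592/6447)   [reduce mod 6447]
5592 = 2^3·699; (2/6447) = +1 since 6447 mod 8 = 7, so (5592/6447) = (+1)^3·(699/6447); sign now +1
reciprocity: (699/6447) = -1·(6447/699) since 699 mod 4 = 3, 6447 mod 4 = 3; sign now -1
(6447/699) = (156/699)   [reduce mod 699]
156 = 2^2·39; (2/699) = -1 since 699 mod 8 = 3, so (156/699) = (-1)^2·(39/699); sign now -1
reciprocity: (39/699) = -1·(699/39) since 39 mod 4 = 3, 699 mod 4 = 3; sign now +1
(699/39) = (36/39)   [reduce mod 39]
36 = 2^2·9; (2/39) = +1 since 39 mod 8 = 7, so (36/39) = (+1)^2·(9/39); sign now +1
reciprocity: (9/39) = +1·(39/9) since 9 mod 4 = 1, 39 mod 4 = 3; sign now +1
(39/9) = (3/9)   [reduce mod 9]
reciprocity: (3/9) = +1·(9/3) since 3 mod 4 = 3, 9 mod 4 = 1; sign now +1
(9/3) = (0/3)   [reduce mod 3]
(0/3) = 0   [gcd(a, n) > 1]; final value = 0

0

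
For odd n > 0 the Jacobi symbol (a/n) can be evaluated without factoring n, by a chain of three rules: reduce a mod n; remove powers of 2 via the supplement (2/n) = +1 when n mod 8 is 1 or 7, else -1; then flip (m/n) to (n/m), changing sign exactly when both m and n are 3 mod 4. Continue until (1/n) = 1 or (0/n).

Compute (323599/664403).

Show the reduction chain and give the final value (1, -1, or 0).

1

flip (323599/664403) -> (664403/323599): both odd, 323599 mod 4 = 3, 664403 mod 4 = 3, so the flip contributes -1; sign now -1
(664403/323599): 664403 mod 323599 = 17205, so (664403/323599) = (17205/323599)
flip (17205/323599) -> (323599/17205): both odd, 17205 mod 4 = 1, 323599 mod 4 = 3, so the flip contributes +1; sign now -1
(323599/17205): 323599 mod 17205 = 13909, so (323599/17205) = (13909/17205)
flip (13909/17205) -> (17205/13909): both odd, 13909 mod 4 = 1, 17205 mod 4 = 1, so the flip contributes +1; sign now -1
(17205/13909): 17205 mod 13909 = 3296, so (17205/13909) = (3296/13909)
factor out 2^5: 3296 = 2^5·103; with 13909 mod 8 = 5, (2/13909) = -1; sign now +1; continue with (103/13909)
flip (103/13909) -> (13909/103): both odd, 103 mod 4 = 3, 13909 mod 4 = 1, so the flip contributes +1; sign now +1
(13909/103): 13909 mod 103 = 4, so (13909/103) = (4/103)
factor out 2^2: 4 = 2^2·1; with 103 mod 8 = 7, (2/103) = +1; sign now +1; continue with (1/103)
reached (1/103) = 1, so the symbol is +1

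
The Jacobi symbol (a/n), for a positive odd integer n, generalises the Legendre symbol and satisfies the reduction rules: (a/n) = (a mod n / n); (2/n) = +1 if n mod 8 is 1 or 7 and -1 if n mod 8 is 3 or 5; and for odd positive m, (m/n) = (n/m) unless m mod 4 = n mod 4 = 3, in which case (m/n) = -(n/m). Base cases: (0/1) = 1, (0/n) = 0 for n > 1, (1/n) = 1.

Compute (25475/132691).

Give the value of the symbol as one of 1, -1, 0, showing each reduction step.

1

flip (25475/132691) -> (132691/25475): both odd, 25475 mod 4 = 3, 132691 mod 4 = 3, so the flip contributes -1; sign now -1
(132691/25475): 132691 mod 25475 = 5316, so (132691/25475) = (5316/25475)
factor out 2^2: 5316 = 2^2·1329; with 25475 mod 8 = 3, (2/25475) = -1; sign now -1; continue with (1329/25475)
flip (1329/25475) -> (25475/1329): both odd, 1329 mod 4 = 1, 25475 mod 4 = 3, so the flip contributes +1; sign now -1
(25475/1329): 25475 mod 1329 = 224, so (25475/1329) = (224/1329)
factor out 2^5: 224 = 2^5·7; with 1329 mod 8 = 1, (2/1329) = +1; sign now -1; continue with (7/1329)
flip (7/1329) -> (1329/7): both odd, 7 mod 4 = 3, 1329 mod 4 = 1, so the flip contributes +1; sign now -1
(1329/7): 1329 mod 7 = 6, so (1329/7) = (6/7)
factor out 2^1: 6 = 2^1·3; with 7 mod 8 = 7, (2/7) = +1; sign now -1; continue with (3/7)
flip (3/7) -> (7/3): both odd, 3 mod 4 = 3, 7 mod 4 = 3, so the flip contributes -1; sign now +1
(7/3): 7 mod 3 = 1, so (7/3) = (1/3)
reached (1/3) = 1, so the symbol is +1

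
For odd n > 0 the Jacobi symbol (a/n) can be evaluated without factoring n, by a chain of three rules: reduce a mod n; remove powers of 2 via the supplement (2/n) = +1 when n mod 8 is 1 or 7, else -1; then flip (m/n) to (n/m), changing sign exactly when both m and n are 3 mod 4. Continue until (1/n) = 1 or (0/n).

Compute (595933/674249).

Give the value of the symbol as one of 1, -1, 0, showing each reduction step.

-1

flip (595933/674249) -> (674249/595933): both odd, 595933 mod 4 = 1, 674249 mod 4 = 1, so the flip contributes +1; sign now +1
(674249/595933): 674249 mod 595933 = 78316, so (674249/595933) = (78316/595933)
factor out 2^2: 78316 = 2^2·19579; with 595933 mod 8 = 5, (2/595933) = -1; sign now +1; continue with (19579/595933)
flip (19579/595933) -> (595933/19579): both odd, 19579 mod 4 = 3, 595933 mod 4 = 1, so the flip contributes +1; sign now +1
(595933/19579): 595933 mod 19579 = 8563, so (595933/19579) = (8563/19579)
flip (8563/19579) -> (19579/8563): both odd, 8563 mod 4 = 3, 19579 mod 4 = 3, so the flip contributes -1; sign now -1
(19579/8563): 19579 mod 8563 = 2453, so (19579/8563) = (2453/8563)
flip (2453/8563) -> (8563/2453): both odd, 2453 mod 4 = 1, 8563 mod 4 = 3, so the flip contributes +1; sign now -1
(8563/2453): 8563 mod 2453 = 1204, so (8563/2453) = (1204/2453)
factor out 2^2: 1204 = 2^2·301; with 2453 mod 8 = 5, (2/2453) = -1; sign now -1; continue with (301/2453)
flip (301/2453) -> (2453/301): both odd, 301 mod 4 = 1, 2453 mod 4 = 1, so the flip contributes +1; sign now -1
(2453/301): 2453 mod 301 = 45, so (2453/301) = (45/301)
flip (45/301) -> (301/45): both odd, 45 mod 4 = 1, 301 mod 4 = 1, so the flip contributes +1; sign now -1
(301/45): 301 mod 45 = 31, so (301/45) = (31/45)
flip (31/45) -> (45/31): both odd, 31 mod 4 = 3, 45 mod 4 = 1, so the flip contributes +1; sign now -1
(45/31): 45 mod 31 = 14, so (45/31) = (14/31)
factor out 2^1: 14 = 2^1·7; with 31 mod 8 = 7, (2/31) = +1; sign now -1; continue with (7/31)
flip (7/31) -> (31/7): both odd, 7 mod 4 = 3, 31 mod 4 = 3, so the flip contributes -1; sign now +1
(31/7): 31 mod 7 = 3, so (31/7) = (3/7)
flip (3/7) -> (7/3): both odd, 3 mod 4 = 3, 7 mod 4 = 3, so the flip contributes -1; sign now -1
(7/3): 7 mod 3 = 1, so (7/3) = (1/3)
reached (1/3) = 1, so the symbol is -1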